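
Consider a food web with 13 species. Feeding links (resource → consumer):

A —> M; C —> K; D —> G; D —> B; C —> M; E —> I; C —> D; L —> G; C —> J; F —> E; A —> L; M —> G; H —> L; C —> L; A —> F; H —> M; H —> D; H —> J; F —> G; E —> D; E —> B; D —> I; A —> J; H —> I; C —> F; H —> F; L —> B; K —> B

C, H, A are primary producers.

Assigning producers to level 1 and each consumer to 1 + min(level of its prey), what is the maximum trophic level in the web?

Producers (level 1): C, H, A.
Following each consumer down to its lowest-level prey: C → D → G (levels 1 through 3).
All prey of G (D 2, M 2, L 2, F 2) are at level 2 or above, so G is at level 1 + 2 = 3.
Every consumer has at least one prey at level 2 or below, so none exceeds level 3.

3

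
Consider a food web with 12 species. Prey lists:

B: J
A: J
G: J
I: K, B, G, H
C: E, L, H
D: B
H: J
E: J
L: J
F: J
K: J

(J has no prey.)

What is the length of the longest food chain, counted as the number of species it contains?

One longest chain: J → H → I.
It has 3 species and 2 links.

3 species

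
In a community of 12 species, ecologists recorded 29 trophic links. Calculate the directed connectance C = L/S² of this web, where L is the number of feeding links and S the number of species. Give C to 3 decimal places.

The web has S = 12 species and L = 29 feeding links.
C = L / S² = 29 / 144 = 0.2014 ≈ 0.201.

C = 0.201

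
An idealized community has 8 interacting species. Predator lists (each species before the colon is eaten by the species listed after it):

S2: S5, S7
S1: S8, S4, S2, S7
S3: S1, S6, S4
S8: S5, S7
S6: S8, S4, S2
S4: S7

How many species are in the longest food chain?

4 species

One longest chain: S3 → S1 → S8 → S5.
It has 4 species and 3 links.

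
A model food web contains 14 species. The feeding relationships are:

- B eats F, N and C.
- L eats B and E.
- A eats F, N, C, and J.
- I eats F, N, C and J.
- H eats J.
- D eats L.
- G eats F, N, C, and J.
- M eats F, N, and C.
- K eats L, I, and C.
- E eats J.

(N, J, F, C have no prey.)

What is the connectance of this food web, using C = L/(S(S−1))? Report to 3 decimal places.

The web has S = 14 species and L = 26 feeding links.
C = L / (S(S−1)) = 26 / 182 = 0.1429 ≈ 0.143.

C = 0.143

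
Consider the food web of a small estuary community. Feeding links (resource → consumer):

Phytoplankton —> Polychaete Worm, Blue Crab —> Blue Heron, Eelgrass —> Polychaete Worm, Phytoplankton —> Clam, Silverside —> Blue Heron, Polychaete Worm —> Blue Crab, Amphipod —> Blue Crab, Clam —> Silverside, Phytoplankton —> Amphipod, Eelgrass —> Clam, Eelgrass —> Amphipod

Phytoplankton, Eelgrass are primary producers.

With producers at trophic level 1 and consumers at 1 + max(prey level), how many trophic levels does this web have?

4

Producers (level 1): Phytoplankton, Eelgrass.
Phytoplankton → Clam → Silverside → Blue Heron gives Blue Heron level 4.
No species has a prey at level 4, so no species reaches level 5.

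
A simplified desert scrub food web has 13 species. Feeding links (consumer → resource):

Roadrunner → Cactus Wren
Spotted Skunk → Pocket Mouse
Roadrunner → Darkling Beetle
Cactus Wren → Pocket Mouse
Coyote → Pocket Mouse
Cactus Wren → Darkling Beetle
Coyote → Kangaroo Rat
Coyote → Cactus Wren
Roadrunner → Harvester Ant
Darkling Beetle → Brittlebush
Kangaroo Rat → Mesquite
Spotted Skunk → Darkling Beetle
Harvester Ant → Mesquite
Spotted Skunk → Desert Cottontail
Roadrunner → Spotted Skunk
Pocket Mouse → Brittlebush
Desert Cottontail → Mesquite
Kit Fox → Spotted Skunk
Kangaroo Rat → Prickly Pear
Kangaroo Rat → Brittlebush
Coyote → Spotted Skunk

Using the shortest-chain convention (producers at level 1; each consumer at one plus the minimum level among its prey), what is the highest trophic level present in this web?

4

Producers (level 1): Mesquite, Brittlebush, Prickly Pear.
Following each consumer down to its lowest-level prey: Mesquite → Desert Cottontail → Spotted Skunk → Kit Fox (levels 1 through 4).
All prey of Kit Fox (Spotted Skunk 3) are at level 3 or above, so Kit Fox is at level 1 + 3 = 4.
Every consumer has at least one prey at level 3 or below, so none exceeds level 4.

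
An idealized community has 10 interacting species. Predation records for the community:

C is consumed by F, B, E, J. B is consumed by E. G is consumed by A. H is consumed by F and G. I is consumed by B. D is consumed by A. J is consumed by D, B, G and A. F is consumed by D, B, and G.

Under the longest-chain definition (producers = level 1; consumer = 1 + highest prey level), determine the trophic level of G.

C is a producer → level 1.
J eats C → level 2.
G eats J (level 2); other prey at levels: H 1, F 2 → level 3.

Trophic level 3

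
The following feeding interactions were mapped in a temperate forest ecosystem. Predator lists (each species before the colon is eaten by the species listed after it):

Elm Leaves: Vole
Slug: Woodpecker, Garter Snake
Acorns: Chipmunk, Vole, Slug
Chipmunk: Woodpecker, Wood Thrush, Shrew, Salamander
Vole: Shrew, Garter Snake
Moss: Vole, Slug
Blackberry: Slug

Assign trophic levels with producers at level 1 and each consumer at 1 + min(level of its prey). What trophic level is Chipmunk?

Acorns is a producer → level 1.
Chipmunk eats Acorns → level 2.

Trophic level 2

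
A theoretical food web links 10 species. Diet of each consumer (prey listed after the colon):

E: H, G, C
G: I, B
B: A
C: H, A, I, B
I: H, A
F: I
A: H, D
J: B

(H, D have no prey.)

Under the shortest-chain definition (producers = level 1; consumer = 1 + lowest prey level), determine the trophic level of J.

H is a producer → level 1.
A eats H → level 2.
B eats A → level 3.
J eats B → level 4.
No prey of J is below level 3, so 4 is the minimum.

Trophic level 4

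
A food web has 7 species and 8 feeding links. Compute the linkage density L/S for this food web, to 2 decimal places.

There are L = 8 links among S = 7 species.
L/S = 8/7 = 1.1429 ≈ 1.14.

L/S = 1.14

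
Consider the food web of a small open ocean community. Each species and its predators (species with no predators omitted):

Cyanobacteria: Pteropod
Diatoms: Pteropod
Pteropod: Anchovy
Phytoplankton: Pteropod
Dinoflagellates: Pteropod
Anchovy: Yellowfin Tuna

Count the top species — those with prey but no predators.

Top species (has prey, but nothing eats it): Yellowfin Tuna.
Count: 1.

1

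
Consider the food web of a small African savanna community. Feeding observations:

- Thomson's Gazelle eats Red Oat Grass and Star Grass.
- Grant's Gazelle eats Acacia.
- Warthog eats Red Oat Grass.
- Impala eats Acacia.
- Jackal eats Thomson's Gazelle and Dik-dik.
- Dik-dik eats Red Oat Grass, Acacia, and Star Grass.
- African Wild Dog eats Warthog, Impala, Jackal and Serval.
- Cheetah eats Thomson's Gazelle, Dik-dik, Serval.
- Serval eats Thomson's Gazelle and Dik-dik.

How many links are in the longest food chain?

One longest chain: Star Grass → Thomson's Gazelle → Serval → Cheetah.
It has 4 species and 3 links.

3 links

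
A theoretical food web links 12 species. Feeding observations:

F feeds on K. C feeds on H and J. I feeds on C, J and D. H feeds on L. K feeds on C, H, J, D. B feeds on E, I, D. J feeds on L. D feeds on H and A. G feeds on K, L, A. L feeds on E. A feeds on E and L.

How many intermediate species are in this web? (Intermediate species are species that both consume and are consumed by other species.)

Intermediate species (has both prey and predators): L, A, J, H, D, C, I, K.
Count: 8.

8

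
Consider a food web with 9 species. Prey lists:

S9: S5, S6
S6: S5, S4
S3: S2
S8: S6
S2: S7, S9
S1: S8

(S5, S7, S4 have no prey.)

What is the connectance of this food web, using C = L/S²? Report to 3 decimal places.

C = 0.111

The web has S = 9 species and L = 9 feeding links.
C = L / S² = 9 / 81 = 0.1111 ≈ 0.111.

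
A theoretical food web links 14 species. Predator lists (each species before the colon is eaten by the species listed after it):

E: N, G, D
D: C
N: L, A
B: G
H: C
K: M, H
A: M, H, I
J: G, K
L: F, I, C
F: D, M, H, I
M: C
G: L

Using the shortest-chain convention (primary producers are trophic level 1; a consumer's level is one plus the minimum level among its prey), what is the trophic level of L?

E is a producer → level 1.
N eats E → level 2.
L eats N → level 3.
No prey of L is below level 2, so 3 is the minimum.

Trophic level 3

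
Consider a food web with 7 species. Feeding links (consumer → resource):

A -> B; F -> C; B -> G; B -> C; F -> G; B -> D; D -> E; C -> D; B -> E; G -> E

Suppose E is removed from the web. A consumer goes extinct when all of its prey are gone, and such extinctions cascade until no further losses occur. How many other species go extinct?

Remove E.
Round 1: D (all prey gone), G (all prey gone) → extinct.
Round 2: C (all prey gone) → extinct.
Round 3: B (all prey gone), F (all prey gone) → extinct.
Round 4: A (all prey gone) → extinct.
No further losses. Total secondary extinctions: 6.

6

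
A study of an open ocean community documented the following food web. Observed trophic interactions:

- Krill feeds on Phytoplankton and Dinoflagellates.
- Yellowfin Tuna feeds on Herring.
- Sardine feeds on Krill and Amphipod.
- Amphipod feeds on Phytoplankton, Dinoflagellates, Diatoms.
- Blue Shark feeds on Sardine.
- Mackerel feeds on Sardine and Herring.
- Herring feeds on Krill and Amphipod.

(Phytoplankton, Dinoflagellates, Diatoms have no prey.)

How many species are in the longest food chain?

4 species

One longest chain: Phytoplankton → Amphipod → Sardine → Mackerel.
It has 4 species and 3 links.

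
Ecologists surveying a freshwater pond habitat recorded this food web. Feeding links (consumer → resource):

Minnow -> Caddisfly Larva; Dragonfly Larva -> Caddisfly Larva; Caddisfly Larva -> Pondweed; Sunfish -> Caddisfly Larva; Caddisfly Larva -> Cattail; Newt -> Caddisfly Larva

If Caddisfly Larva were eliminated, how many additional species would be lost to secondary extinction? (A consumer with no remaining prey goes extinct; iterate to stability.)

Remove Caddisfly Larva.
Round 1: Dragonfly Larva (all prey gone), Newt (all prey gone), Sunfish (all prey gone), Minnow (all prey gone) → extinct.
No further losses. Total secondary extinctions: 4.

4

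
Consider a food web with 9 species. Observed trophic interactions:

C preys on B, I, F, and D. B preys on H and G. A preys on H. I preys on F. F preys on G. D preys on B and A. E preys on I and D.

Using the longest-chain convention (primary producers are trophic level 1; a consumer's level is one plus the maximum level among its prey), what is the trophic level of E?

G is a producer → level 1.
B eats G (level 1); other prey at levels: H 1 → level 2.
D eats B (level 2); other prey at levels: A 2 → level 3.
E eats D (level 3); other prey at levels: I 3 → level 4.

Trophic level 4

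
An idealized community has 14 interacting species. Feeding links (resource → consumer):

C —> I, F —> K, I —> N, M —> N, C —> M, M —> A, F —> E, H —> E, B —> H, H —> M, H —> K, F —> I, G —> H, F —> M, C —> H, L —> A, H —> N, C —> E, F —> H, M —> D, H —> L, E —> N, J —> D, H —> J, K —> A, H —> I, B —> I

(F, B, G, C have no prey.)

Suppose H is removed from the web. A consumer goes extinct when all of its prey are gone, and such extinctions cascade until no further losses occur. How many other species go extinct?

Remove H.
Round 1: L (all prey gone), J (all prey gone) → extinct.
No further losses. Total secondary extinctions: 2.

2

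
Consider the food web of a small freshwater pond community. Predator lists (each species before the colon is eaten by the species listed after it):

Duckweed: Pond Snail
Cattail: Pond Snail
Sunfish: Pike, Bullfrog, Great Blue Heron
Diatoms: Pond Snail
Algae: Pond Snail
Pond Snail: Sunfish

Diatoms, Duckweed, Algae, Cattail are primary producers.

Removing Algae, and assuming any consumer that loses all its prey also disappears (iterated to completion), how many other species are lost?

0

Remove Algae.
Every predator of it retains at least one other prey: Pond Snail still has Diatoms, Duckweed, Cattail.
No consumer loses all prey, so no secondary extinctions occur.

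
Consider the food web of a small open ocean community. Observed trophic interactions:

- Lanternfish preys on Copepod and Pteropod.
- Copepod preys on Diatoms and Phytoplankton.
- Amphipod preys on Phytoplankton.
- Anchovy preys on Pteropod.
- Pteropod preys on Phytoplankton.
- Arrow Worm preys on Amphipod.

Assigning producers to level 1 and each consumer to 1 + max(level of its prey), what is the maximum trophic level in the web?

3

Producers (level 1): Diatoms, Phytoplankton.
Diatoms → Copepod → Lanternfish gives Lanternfish level 3.
No species has a prey at level 3, so no species reaches level 4.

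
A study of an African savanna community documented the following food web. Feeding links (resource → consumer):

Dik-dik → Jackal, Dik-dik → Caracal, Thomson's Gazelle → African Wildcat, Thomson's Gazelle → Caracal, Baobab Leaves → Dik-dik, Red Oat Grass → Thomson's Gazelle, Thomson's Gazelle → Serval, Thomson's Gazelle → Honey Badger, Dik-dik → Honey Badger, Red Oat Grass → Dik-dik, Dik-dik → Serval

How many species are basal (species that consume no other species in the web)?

Basal species (no prey listed): Baobab Leaves, Red Oat Grass.
Count: 2.

2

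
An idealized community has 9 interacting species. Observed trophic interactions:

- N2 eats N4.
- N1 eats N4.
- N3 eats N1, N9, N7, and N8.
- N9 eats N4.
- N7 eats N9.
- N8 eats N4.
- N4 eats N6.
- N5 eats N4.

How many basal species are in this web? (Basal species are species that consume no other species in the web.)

Basal species (no prey listed): N6.
Count: 1.

1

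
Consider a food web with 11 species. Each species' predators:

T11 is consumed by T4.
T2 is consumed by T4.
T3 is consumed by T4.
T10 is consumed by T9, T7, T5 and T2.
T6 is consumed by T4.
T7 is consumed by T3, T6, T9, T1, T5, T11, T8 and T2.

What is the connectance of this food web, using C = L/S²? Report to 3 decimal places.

The web has S = 11 species and L = 16 feeding links.
C = L / S² = 16 / 121 = 0.1322 ≈ 0.132.

C = 0.132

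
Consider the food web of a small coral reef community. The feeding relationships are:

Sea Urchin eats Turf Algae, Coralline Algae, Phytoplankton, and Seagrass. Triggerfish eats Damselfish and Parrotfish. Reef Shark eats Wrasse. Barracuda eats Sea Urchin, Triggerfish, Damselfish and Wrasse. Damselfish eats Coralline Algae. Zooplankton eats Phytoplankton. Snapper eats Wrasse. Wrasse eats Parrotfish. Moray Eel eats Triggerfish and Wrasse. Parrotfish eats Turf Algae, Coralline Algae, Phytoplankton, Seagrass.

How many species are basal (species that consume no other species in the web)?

4

Basal species (no prey listed): Coralline Algae, Seagrass, Turf Algae, Phytoplankton.
Count: 4.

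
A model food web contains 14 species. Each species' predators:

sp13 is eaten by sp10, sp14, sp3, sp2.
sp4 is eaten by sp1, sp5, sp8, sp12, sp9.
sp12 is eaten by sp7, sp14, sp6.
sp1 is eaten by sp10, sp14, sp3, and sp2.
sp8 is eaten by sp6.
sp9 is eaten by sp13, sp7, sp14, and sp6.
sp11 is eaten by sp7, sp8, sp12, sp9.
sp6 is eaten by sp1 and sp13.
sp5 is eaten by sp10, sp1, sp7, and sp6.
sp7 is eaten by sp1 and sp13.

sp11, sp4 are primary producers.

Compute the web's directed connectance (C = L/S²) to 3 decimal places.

The web has S = 14 species and L = 33 feeding links.
C = L / S² = 33 / 196 = 0.1684 ≈ 0.168.

C = 0.168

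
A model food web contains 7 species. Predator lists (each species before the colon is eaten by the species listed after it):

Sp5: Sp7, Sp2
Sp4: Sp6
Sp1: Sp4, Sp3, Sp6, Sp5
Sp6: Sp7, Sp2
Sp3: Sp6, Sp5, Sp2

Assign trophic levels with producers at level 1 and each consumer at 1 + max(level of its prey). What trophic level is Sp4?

Sp1 is a producer → level 1.
Sp4 eats Sp1 → level 2.

Trophic level 2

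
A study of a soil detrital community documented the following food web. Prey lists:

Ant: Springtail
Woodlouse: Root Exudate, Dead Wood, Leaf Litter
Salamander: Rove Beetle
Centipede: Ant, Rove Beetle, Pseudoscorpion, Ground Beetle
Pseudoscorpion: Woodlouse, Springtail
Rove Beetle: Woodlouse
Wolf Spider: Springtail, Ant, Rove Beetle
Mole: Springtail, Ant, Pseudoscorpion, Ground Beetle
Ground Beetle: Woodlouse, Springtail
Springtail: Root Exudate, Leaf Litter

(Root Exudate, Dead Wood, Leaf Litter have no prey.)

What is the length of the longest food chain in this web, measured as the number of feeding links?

One longest chain: Root Exudate → Springtail → Ant → Wolf Spider.
It has 4 species and 3 links.

3 links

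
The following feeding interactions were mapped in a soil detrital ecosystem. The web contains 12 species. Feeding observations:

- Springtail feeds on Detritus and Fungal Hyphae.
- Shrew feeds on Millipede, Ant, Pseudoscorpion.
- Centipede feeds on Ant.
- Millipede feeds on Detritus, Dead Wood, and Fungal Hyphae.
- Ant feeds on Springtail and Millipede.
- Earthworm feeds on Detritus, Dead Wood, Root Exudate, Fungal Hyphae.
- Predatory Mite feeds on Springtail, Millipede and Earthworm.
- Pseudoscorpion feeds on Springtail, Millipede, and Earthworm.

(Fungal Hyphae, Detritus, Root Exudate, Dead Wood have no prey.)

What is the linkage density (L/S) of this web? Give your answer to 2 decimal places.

There are L = 21 links among S = 12 species.
L/S = 21/12 = 1.7500 ≈ 1.75.

L/S = 1.75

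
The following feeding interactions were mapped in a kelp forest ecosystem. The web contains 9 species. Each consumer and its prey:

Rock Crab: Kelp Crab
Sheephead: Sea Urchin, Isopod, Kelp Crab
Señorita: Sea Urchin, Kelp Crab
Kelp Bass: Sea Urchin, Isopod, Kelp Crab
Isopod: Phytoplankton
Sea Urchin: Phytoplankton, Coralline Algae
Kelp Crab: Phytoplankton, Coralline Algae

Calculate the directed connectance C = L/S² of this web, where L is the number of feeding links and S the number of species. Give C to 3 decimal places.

The web has S = 9 species and L = 14 feeding links.
C = L / S² = 14 / 81 = 0.1728 ≈ 0.173.

C = 0.173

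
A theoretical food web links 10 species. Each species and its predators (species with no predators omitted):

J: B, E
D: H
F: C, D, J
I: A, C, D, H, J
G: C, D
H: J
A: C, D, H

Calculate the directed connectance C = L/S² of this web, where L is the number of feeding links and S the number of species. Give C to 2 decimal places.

C = 0.17

The web has S = 10 species and L = 17 feeding links.
C = L / S² = 17 / 100 = 0.1700 ≈ 0.17.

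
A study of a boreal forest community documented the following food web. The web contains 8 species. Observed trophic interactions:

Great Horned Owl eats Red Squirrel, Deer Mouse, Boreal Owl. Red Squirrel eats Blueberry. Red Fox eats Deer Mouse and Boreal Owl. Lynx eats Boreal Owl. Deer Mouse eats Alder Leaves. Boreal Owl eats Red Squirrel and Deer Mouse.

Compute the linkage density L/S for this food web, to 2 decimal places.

There are L = 10 links among S = 8 species.
L/S = 10/8 = 1.2500 ≈ 1.25.

L/S = 1.25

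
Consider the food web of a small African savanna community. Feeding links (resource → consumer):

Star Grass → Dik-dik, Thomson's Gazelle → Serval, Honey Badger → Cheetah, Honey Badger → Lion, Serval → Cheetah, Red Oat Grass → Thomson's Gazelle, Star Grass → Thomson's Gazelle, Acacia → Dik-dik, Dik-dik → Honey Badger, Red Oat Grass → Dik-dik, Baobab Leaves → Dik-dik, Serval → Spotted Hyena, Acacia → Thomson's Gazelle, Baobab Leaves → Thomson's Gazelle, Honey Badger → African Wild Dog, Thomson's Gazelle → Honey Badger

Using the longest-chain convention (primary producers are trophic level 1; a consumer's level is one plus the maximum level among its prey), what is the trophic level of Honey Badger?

Trophic level 3

Star Grass is a producer → level 1.
Dik-dik eats Star Grass (level 1); other prey at levels: Acacia 1, Red Oat Grass 1, Baobab Leaves 1 → level 2.
Honey Badger eats Dik-dik (level 2); other prey at levels: Thomson's Gazelle 2 → level 3.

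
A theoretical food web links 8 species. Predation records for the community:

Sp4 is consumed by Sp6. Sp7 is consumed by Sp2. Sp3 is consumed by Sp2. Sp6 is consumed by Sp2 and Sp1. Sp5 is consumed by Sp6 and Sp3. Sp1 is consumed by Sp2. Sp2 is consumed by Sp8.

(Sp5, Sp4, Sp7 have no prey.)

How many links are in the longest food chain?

One longest chain: Sp5 → Sp6 → Sp1 → Sp2 → Sp8.
It has 5 species and 4 links.

4 links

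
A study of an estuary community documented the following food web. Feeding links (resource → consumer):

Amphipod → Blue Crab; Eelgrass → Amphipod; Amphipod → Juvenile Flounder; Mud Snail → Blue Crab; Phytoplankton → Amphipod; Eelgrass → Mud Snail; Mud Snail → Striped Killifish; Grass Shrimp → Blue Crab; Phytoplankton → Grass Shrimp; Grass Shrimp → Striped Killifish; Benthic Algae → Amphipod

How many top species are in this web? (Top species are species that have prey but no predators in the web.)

3

Top species (has prey, but nothing eats it): Juvenile Flounder, Blue Crab, Striped Killifish.
Count: 3.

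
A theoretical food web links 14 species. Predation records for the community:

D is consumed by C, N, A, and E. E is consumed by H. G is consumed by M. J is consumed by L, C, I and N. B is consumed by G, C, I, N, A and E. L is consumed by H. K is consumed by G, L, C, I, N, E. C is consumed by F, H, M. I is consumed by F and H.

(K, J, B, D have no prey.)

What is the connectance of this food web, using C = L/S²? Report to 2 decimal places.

The web has S = 14 species and L = 28 feeding links.
C = L / S² = 28 / 196 = 0.1429 ≈ 0.14.

C = 0.14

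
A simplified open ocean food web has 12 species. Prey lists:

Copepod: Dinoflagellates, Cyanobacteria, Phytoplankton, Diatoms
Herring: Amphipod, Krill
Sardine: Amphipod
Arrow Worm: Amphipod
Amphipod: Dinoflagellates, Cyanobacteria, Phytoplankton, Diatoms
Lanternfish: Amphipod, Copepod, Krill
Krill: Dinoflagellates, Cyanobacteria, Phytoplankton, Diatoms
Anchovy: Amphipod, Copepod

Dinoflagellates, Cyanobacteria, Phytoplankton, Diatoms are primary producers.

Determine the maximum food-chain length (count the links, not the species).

One longest chain: Dinoflagellates → Amphipod → Sardine.
It has 3 species and 2 links.

2 links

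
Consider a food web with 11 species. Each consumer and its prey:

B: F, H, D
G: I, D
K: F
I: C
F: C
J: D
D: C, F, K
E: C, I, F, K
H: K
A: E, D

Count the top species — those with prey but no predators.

Top species (has prey, but nothing eats it): J, G, B, A.
Count: 4.

4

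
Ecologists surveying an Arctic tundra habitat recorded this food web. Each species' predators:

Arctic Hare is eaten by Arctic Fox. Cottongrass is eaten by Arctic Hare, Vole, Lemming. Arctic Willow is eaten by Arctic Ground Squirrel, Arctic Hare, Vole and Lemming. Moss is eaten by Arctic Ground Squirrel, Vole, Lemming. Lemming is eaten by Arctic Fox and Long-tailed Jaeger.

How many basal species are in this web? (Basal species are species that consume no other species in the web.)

Basal species (no prey listed): Moss, Arctic Willow, Cottongrass.
Count: 3.

3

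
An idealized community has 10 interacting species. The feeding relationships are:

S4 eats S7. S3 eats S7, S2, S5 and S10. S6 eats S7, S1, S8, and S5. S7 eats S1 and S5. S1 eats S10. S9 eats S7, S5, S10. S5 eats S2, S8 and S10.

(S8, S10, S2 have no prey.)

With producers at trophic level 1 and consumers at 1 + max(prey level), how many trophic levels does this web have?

Producers (level 1): S8, S10, S2.
S8 → S5 → S7 → S3 gives S3 level 4.
No species has a prey at level 4, so no species reaches level 5.

4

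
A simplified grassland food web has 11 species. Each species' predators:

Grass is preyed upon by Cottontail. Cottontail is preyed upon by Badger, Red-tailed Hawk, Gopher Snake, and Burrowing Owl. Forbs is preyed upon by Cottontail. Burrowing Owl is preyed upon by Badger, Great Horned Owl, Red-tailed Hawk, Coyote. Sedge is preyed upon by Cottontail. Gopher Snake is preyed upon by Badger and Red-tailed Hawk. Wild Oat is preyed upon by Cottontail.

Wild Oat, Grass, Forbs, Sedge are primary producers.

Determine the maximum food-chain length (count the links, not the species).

One longest chain: Wild Oat → Cottontail → Burrowing Owl → Coyote.
It has 4 species and 3 links.

3 links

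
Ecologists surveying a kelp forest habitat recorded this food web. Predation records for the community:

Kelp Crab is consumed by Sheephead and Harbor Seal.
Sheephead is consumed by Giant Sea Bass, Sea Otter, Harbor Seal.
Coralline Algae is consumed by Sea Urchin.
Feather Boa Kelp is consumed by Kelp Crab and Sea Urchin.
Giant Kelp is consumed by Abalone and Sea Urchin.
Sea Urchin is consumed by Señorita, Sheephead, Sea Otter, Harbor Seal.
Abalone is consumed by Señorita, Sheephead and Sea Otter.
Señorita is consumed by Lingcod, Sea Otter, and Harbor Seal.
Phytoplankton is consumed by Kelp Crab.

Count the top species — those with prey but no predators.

4

Top species (has prey, but nothing eats it): Lingcod, Giant Sea Bass, Harbor Seal, Sea Otter.
Count: 4.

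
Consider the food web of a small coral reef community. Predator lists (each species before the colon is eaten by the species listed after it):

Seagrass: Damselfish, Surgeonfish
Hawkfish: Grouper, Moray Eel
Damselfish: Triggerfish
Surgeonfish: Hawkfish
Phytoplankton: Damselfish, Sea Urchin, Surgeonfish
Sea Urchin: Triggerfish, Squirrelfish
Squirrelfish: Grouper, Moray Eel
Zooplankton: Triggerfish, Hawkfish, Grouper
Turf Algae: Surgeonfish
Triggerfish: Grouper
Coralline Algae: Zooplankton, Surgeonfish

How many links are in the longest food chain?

3 links

One longest chain: Seagrass → Damselfish → Triggerfish → Grouper.
It has 4 species and 3 links.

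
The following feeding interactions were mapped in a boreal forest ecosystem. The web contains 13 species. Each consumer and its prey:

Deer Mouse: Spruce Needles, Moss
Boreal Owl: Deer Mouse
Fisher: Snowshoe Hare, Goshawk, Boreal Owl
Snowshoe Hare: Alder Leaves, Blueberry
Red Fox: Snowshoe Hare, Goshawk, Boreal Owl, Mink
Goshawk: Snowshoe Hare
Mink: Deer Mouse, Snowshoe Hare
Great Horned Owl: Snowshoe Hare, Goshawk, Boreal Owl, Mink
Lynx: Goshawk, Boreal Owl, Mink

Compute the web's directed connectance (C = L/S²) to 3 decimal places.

The web has S = 13 species and L = 22 feeding links.
C = L / S² = 22 / 169 = 0.1302 ≈ 0.130.

C = 0.130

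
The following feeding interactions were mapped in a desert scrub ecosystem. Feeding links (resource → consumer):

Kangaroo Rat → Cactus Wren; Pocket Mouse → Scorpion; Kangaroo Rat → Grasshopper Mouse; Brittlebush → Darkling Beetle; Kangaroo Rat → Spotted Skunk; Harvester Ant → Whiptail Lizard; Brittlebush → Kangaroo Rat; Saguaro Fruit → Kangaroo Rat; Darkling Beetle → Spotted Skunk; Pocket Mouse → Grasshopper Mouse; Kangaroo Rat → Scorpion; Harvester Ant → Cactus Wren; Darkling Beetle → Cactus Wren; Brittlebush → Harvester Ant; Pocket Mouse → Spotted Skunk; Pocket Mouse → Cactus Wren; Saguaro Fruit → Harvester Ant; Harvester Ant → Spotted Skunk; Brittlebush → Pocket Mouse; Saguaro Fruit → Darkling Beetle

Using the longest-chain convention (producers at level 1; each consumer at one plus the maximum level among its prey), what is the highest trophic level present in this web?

Producers (level 1): Saguaro Fruit, Brittlebush.
Saguaro Fruit → Kangaroo Rat → Grasshopper Mouse gives Grasshopper Mouse level 3.
No species has a prey at level 3, so no species reaches level 4.

3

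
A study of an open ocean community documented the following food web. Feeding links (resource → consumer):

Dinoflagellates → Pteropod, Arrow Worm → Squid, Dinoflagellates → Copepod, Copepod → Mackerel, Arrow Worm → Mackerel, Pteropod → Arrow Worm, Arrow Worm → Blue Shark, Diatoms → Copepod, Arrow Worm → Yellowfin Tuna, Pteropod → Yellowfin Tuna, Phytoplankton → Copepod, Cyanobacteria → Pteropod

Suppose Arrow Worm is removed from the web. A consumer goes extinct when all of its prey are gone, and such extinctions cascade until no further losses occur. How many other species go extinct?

Remove Arrow Worm.
Round 1: Blue Shark (all prey gone), Squid (all prey gone) → extinct.
No further losses. Total secondary extinctions: 2.

2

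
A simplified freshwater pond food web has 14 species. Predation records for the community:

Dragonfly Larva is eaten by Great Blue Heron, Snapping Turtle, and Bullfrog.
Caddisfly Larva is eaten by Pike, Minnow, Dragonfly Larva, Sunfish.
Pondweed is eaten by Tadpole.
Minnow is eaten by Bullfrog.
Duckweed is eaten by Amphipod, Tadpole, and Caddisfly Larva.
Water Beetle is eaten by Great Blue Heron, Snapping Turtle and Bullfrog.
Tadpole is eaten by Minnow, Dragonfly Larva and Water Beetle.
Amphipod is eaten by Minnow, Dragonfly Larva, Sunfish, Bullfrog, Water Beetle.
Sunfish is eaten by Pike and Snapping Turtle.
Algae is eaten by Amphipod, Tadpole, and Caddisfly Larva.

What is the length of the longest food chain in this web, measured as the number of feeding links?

3 links

One longest chain: Duckweed → Tadpole → Water Beetle → Snapping Turtle.
It has 4 species and 3 links.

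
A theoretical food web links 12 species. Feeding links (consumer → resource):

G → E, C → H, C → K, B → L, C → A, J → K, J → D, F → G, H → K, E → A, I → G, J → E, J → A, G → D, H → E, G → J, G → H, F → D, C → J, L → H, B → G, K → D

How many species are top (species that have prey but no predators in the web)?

Top species (has prey, but nothing eats it): C, F, I, B.
Count: 4.

4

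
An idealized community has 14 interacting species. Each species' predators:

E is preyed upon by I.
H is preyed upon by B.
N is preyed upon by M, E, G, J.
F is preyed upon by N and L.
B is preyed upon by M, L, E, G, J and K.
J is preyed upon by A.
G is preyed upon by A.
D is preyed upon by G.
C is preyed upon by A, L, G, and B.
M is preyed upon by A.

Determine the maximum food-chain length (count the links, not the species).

3 links

One longest chain: F → N → E → I.
It has 4 species and 3 links.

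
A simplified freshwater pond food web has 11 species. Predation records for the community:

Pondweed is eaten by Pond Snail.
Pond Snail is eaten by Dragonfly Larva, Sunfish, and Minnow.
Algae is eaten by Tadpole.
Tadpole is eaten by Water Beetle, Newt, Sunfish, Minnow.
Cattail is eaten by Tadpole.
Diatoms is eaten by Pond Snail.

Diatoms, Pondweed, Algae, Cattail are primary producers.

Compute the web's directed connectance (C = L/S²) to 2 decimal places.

The web has S = 11 species and L = 11 feeding links.
C = L / S² = 11 / 121 = 0.0909 ≈ 0.09.

C = 0.09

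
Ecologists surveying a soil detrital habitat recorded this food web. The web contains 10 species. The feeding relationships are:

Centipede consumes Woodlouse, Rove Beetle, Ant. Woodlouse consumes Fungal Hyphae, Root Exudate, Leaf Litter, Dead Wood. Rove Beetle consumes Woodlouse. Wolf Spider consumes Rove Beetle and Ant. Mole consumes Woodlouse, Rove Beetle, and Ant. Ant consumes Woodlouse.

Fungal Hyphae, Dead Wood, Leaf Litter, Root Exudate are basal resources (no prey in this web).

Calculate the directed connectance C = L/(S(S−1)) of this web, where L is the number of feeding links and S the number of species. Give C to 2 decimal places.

C = 0.16

The web has S = 10 species and L = 14 feeding links.
C = L / (S(S−1)) = 14 / 90 = 0.1556 ≈ 0.16.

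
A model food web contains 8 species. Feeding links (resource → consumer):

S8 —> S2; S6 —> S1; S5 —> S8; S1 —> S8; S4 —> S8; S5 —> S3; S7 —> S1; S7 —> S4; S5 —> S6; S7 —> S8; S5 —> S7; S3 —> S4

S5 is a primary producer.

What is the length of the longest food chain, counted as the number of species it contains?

One longest chain: S5 → S3 → S4 → S8 → S2.
It has 5 species and 4 links.

5 species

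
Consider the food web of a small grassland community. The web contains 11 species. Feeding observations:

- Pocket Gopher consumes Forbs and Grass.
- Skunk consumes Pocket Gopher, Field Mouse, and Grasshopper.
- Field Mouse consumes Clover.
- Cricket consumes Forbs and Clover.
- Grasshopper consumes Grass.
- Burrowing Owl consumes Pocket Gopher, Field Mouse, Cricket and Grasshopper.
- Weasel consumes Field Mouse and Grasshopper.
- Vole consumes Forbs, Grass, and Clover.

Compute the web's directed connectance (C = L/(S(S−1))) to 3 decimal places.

C = 0.164

The web has S = 11 species and L = 18 feeding links.
C = L / (S(S−1)) = 18 / 110 = 0.1636 ≈ 0.164.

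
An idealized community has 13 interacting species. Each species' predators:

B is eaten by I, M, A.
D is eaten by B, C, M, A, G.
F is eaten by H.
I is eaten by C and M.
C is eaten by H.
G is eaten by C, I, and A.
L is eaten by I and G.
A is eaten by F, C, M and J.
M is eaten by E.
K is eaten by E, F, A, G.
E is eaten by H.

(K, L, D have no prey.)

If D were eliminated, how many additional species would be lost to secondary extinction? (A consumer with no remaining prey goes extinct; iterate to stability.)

Remove D.
Round 1: B (all prey gone) → extinct.
No further losses. Total secondary extinctions: 1.

1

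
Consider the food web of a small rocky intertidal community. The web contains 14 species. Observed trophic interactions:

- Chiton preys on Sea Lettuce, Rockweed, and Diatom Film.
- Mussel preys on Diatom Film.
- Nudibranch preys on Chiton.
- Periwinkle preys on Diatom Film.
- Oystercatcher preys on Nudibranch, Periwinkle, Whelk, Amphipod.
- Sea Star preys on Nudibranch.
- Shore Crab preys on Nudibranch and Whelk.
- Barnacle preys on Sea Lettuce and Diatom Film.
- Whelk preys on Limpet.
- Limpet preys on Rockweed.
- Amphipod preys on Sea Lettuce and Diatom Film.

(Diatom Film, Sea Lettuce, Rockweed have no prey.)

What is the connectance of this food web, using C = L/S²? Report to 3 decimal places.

C = 0.097

The web has S = 14 species and L = 19 feeding links.
C = L / S² = 19 / 196 = 0.0969 ≈ 0.097.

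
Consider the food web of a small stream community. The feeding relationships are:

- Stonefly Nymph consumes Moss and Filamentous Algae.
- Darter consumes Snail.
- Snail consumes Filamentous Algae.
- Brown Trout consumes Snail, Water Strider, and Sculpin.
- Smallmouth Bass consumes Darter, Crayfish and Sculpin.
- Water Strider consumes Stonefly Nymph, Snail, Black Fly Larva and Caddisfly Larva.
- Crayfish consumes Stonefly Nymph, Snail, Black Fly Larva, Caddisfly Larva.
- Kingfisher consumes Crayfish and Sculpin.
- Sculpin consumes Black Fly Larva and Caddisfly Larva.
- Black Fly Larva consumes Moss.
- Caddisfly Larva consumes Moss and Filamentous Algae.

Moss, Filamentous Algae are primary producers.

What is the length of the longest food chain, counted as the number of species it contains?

One longest chain: Moss → Caddisfly Larva → Crayfish → Kingfisher.
It has 4 species and 3 links.

4 species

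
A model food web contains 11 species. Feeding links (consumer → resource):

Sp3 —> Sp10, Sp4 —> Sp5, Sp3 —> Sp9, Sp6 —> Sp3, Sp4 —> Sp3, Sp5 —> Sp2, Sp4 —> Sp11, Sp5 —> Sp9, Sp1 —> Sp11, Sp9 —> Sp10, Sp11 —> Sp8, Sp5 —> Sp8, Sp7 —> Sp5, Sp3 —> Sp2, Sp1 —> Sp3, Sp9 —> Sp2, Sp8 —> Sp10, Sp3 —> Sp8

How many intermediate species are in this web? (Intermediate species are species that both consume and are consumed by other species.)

Intermediate species (has both prey and predators): Sp8, Sp9, Sp5, Sp11, Sp3.
Count: 5.

5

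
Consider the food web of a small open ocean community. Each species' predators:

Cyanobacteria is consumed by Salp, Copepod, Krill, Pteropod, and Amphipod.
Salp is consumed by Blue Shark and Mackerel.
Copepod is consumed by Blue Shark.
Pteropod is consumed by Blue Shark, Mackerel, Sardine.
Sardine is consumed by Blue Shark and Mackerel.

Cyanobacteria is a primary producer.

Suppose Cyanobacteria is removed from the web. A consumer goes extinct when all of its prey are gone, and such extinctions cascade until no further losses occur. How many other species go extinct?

8

Remove Cyanobacteria.
Round 1: Krill (all prey gone), Amphipod (all prey gone), Copepod (all prey gone), Salp (all prey gone), Pteropod (all prey gone) → extinct.
Round 2: Sardine (all prey gone) → extinct.
Round 3: Mackerel (all prey gone), Blue Shark (all prey gone) → extinct.
No further losses. Total secondary extinctions: 8.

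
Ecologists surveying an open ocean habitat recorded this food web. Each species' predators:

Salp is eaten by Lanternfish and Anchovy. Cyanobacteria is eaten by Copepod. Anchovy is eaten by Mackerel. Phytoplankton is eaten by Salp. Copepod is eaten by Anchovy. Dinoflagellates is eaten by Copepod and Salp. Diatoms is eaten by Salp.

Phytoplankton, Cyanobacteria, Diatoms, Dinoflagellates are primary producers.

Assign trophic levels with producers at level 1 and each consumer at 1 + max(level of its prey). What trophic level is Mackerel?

Cyanobacteria is a producer → level 1.
Copepod eats Cyanobacteria (level 1); other prey at levels: Dinoflagellates 1 → level 2.
Anchovy eats Copepod (level 2); other prey at levels: Salp 2 → level 3.
Mackerel eats Anchovy → level 4.

Trophic level 4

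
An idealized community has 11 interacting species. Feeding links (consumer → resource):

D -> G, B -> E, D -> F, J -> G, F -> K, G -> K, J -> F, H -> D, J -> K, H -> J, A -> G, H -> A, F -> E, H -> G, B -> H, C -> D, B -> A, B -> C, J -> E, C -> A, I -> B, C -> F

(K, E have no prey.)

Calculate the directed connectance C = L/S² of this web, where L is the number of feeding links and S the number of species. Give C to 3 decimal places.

The web has S = 11 species and L = 22 feeding links.
C = L / S² = 22 / 121 = 0.1818 ≈ 0.182.

C = 0.182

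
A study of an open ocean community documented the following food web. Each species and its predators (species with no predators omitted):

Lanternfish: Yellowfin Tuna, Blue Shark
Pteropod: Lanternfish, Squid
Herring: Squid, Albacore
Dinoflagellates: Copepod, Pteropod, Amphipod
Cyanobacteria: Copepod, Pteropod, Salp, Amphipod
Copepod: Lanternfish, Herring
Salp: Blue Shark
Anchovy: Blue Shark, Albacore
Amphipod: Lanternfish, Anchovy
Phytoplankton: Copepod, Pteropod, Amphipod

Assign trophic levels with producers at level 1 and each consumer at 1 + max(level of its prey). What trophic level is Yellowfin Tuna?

Trophic level 4

Phytoplankton is a producer → level 1.
Copepod eats Phytoplankton (level 1); other prey at levels: Cyanobacteria 1, Dinoflagellates 1 → level 2.
Lanternfish eats Copepod (level 2); other prey at levels: Pteropod 2, Amphipod 2 → level 3.
Yellowfin Tuna eats Lanternfish → level 4.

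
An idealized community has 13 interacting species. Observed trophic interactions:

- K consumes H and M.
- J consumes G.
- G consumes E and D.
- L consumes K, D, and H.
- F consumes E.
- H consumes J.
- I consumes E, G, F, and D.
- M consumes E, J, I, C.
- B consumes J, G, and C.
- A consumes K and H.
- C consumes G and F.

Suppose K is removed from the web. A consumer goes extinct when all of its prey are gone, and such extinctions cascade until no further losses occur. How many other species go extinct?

Remove K.
Every predator of it retains at least one other prey: L still has D, H; A still has H.
No consumer loses all prey, so no secondary extinctions occur.

0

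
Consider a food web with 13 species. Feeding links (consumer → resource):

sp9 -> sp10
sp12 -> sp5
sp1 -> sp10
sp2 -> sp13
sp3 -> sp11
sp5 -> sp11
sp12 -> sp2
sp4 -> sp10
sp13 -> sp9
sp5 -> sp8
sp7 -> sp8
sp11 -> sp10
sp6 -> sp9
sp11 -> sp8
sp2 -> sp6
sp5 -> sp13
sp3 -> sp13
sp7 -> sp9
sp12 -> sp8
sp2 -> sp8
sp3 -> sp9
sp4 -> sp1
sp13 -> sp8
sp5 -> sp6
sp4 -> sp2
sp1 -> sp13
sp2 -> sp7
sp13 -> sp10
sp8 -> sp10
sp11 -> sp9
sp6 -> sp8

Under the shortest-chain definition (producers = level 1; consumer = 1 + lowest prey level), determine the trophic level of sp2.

sp10 is a producer → level 1.
sp8 eats sp10 → level 2.
sp2 eats sp8 → level 3.
No prey of sp2 is below level 2, so 3 is the minimum.

Trophic level 3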